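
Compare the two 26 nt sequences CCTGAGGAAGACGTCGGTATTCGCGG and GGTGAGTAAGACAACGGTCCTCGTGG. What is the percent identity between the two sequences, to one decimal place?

69.2%

8 positions differ (1, 2, 7, 13, 14, 19, 20, 24), so 18 of 26 match: 18/26 = 69.23%.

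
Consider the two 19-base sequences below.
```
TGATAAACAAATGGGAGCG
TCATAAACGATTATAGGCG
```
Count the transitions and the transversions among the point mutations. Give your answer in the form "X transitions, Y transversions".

4 transitions, 3 transversions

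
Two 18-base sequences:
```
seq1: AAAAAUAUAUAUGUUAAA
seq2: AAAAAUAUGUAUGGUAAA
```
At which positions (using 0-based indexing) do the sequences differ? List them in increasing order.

8, 13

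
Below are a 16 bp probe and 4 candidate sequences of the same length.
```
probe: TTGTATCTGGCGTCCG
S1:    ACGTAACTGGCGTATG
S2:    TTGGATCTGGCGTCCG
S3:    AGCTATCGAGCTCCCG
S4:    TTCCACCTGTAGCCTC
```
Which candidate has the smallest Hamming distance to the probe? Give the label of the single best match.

S1 differs at 5 bases; S2 differs at 1 base; S3 differs at 7 bases; S4 differs at 8 bases. The closest is S2.

S2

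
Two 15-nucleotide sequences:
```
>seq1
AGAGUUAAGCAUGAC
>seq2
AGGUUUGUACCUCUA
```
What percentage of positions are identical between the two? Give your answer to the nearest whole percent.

40%

9 positions differ (3, 4, 7, 8, 9, 11, 13, 14, 15), so 6 of 15 match: 6/15 = 40%.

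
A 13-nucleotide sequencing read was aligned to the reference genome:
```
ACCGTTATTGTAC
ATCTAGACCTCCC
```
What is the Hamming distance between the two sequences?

Comparing position by position, 9 sites differ: 2 (C/T), 4 (G/T), 5 (T/A), 6 (T/G), 8 (T/C), 9 (T/C), 10 (G/T), 11 (T/C), 12 (A/C).

9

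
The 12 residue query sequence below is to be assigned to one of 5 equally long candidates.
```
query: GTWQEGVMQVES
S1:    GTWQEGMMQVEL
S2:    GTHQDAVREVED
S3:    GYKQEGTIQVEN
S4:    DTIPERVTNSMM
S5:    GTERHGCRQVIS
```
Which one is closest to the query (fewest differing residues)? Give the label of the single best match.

S1

Hamming distances to query — S1: 2; S2: 6; S3: 5; S4: 9; S5: 6.
Smallest is S1 with 2 mismatches.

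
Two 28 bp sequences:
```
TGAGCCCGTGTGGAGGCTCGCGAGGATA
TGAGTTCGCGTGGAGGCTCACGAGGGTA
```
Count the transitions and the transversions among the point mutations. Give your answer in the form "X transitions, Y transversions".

Transitions (purine↔purine or pyrimidine↔pyrimidine): 5 C→T, 6 C→T, 9 T→C, 20 G→A, 26 A→G.
Transversions (purine↔pyrimidine): none.

5 transitions, 0 transversions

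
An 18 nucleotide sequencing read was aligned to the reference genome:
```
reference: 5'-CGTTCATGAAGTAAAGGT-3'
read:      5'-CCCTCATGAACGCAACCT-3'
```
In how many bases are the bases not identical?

7

Comparing position by position, 7 bases differ: 2 (G/C), 3 (T/C), 11 (G/C), 12 (T/G), 13 (A/C), 16 (G/C), 17 (G/C).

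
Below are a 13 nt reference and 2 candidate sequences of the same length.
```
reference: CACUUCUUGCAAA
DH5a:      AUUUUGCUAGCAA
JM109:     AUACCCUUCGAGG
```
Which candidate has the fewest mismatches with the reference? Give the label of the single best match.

DH5a

Hamming distances to reference — DH5a: 8; JM109: 9.
Smallest is DH5a with 8 mismatches.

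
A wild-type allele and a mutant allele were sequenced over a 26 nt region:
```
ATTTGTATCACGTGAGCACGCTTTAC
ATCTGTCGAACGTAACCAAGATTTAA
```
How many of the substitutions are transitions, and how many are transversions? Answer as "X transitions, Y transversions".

2 transitions, 7 transversions

Transitions (purine↔purine or pyrimidine↔pyrimidine): 3 T→C, 14 G→A.
Transversions (purine↔pyrimidine): 7 A→C, 8 T→G, 9 C→A, 16 G→C, 19 C→A, 21 C→A, 26 C→A.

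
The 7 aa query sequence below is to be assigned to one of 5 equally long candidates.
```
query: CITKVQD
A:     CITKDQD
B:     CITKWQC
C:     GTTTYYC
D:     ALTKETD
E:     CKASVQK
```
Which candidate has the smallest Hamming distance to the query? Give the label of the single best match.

A

Hamming distances to query — A: 1; B: 2; C: 6; D: 4; E: 4.
Smallest is A with 1 mismatch.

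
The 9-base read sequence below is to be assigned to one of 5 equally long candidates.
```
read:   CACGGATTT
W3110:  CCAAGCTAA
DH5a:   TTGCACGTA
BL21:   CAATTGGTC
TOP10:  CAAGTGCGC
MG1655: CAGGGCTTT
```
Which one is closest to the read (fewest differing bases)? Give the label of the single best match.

MG1655

Hamming distances to read — W3110: 6; DH5a: 8; BL21: 6; TOP10: 6; MG1655: 2.
Smallest is MG1655 with 2 mismatches.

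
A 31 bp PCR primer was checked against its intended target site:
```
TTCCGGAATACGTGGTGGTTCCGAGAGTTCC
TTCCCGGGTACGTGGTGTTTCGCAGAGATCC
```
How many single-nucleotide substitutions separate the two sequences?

The sequences differ at positions 5, 7, 8, 18, 22, 23, 28 (1-based) — 7 in total.

7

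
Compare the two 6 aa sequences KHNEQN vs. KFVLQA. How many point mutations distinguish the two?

The sequences differ at positions 2, 3, 4, 6 (1-based) — 4 in total.

4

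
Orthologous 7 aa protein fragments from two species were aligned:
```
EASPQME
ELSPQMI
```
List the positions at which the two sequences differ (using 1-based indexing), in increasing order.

2, 7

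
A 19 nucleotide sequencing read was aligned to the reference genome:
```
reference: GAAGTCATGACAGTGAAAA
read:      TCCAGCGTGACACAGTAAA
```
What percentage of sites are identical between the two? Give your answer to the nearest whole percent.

9 positions differ (1, 2, 3, 4, 5, 7, 13, 14, 16), so 10 of 19 match: 10/19 = 52.63%.

53%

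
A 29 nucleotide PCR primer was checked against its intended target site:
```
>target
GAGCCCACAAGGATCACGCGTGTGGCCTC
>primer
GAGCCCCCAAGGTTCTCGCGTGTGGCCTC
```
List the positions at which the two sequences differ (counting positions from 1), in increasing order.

7, 13, 16

Scanning 1-based: 7: A/C; 13: A/T; 16: A/T.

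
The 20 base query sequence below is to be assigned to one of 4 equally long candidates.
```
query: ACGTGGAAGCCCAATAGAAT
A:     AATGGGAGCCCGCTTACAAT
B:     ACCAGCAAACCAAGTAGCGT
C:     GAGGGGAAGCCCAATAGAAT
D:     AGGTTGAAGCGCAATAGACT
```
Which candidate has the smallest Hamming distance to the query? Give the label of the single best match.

C

Hamming distances to query — A: 9; B: 8; C: 3; D: 4.
Smallest is C with 3 mismatches.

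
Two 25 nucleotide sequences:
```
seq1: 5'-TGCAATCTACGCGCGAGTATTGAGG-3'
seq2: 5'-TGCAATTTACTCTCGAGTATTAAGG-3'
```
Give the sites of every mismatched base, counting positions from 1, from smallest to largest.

Differences at site 7 (C→T), site 11 (G→T), site 13 (G→T), site 22 (G→A).

7, 11, 13, 22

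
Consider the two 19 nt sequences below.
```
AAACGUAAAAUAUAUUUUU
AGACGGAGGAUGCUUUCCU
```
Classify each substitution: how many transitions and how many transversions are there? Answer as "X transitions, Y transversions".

Mismatches (1-based):
base 2: A→G (purine→purine, transition)
base 6: U→G (pyrimidine→purine, transversion)
base 8: A→G (purine→purine, transition)
base 9: A→G (purine→purine, transition)
base 12: A→G (purine→purine, transition)
base 13: U→C (pyrimidine→pyrimidine, transition)
base 14: A→U (purine→pyrimidine, transversion)
base 17: U→C (pyrimidine→pyrimidine, transition)
base 18: U→C (pyrimidine→pyrimidine, transition)

7 transitions, 2 transversions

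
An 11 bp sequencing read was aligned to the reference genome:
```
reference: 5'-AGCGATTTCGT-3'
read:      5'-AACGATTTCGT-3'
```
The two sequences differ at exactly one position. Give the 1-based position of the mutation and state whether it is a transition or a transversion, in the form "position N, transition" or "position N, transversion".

The sequences differ only at position 2: G→A (purine→purine), a transition.

position 2, transition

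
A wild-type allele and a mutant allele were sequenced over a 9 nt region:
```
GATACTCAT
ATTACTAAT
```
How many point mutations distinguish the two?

3

The sequences differ at sites 1, 2, 7 (1-based) — 3 in total.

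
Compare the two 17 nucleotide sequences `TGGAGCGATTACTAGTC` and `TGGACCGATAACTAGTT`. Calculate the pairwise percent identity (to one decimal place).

82.4%

3 positions differ (5, 10, 17), so 14 of 17 match: 14/17 = 82.35%.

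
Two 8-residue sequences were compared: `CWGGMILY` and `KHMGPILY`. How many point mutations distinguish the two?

4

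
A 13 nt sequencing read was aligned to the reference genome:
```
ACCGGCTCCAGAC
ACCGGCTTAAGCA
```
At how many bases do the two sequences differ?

Comparing position by position, 4 bases differ: 8 (C/T), 9 (C/A), 12 (A/C), 13 (C/A).

4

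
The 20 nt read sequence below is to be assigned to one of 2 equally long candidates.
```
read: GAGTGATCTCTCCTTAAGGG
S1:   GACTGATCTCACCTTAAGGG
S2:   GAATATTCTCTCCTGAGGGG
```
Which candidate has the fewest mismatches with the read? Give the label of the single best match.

S1

Hamming distances to read — S1: 2; S2: 5.
Smallest is S1 with 2 mismatches.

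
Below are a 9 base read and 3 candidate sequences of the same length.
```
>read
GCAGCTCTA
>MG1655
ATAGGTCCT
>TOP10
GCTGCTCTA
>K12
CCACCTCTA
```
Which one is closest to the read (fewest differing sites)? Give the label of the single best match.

TOP10

Hamming distances to read — MG1655: 5; TOP10: 1; K12: 2.
Smallest is TOP10 with 1 mismatch.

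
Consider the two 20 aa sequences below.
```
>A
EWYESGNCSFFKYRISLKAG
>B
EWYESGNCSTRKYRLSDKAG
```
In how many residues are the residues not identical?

4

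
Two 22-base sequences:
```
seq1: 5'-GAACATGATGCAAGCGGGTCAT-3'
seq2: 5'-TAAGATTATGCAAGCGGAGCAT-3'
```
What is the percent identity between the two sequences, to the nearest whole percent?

77%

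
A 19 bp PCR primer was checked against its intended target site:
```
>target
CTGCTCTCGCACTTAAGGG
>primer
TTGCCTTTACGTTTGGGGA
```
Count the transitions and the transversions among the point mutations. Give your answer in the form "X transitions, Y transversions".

10 transitions, 0 transversions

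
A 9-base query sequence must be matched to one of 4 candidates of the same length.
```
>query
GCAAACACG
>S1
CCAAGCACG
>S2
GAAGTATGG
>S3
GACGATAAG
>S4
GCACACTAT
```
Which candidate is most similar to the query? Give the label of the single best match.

Hamming distances to query — S1: 2; S2: 6; S3: 5; S4: 4.
Smallest is S1 with 2 mismatches.

S1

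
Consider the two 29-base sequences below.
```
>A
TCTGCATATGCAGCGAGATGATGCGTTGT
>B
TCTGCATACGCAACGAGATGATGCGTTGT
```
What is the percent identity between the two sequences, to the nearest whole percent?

93%

Mismatches at positions 9, 13 (1-based): 2 of 29.
Identical positions: 27/29 = 93.1% → 93%.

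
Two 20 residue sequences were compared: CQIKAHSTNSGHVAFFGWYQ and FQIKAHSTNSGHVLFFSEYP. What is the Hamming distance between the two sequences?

5

Mismatches (1-based): position 1: C→F; position 14: A→L; position 17: G→S; position 18: W→E; position 20: Q→P.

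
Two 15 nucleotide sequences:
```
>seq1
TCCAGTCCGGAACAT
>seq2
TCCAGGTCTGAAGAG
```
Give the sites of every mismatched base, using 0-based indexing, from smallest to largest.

5, 6, 8, 12, 14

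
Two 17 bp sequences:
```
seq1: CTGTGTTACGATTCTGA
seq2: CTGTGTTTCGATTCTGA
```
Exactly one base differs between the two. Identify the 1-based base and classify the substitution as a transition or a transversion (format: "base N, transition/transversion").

base 8, transversion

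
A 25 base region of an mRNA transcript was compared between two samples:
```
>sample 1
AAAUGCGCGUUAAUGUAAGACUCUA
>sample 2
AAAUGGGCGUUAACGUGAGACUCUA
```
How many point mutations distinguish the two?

Mismatches (1-based): position 6: C→G; position 14: U→C; position 17: A→G.

3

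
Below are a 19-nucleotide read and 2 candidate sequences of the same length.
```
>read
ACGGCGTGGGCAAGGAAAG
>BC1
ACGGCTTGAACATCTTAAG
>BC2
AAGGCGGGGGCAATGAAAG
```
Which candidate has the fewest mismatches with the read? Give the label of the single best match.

Hamming distances to read — BC1: 7; BC2: 3.
Smallest is BC2 with 3 mismatches.

BC2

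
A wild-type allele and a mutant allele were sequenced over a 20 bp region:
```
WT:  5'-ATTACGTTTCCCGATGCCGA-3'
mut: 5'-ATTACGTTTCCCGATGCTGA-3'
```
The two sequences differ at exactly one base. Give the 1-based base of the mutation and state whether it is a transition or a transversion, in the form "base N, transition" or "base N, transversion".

Base 18 changes C→T. C is a pyrimidine and T is a pyrimidine, so this is a transition.

base 18, transition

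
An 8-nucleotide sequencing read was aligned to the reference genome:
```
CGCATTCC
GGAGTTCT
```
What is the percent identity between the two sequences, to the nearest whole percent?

50%

Mismatches at positions 1, 3, 4, 8 (1-based): 4 of 8.
Identical positions: 4/8 = 50% → 50%.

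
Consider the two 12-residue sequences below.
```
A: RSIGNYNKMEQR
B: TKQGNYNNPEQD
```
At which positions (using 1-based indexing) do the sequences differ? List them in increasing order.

Differences at position 1 (R→T), position 2 (S→K), position 3 (I→Q), position 8 (K→N), position 9 (M→P), position 12 (R→D).

1, 2, 3, 8, 9, 12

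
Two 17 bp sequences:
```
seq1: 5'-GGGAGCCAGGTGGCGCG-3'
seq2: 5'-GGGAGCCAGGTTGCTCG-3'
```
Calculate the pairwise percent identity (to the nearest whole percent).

Mismatches at positions 12, 15 (1-based): 2 of 17.
Identical positions: 15/17 = 88.24% → 88%.

88%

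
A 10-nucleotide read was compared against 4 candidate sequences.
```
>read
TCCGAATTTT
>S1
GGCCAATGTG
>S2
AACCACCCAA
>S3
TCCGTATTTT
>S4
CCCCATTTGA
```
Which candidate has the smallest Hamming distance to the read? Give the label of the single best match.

S1 differs at 5 positions; S2 differs at 8 positions; S3 differs at 1 position; S4 differs at 5 positions. The closest is S3.

S3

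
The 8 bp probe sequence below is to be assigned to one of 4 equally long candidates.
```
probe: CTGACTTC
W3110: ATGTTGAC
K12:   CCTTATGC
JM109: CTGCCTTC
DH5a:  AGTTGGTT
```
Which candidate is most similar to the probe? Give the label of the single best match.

Hamming distances to probe — W3110: 5; K12: 5; JM109: 1; DH5a: 7.
Smallest is JM109 with 1 mismatch.

JM109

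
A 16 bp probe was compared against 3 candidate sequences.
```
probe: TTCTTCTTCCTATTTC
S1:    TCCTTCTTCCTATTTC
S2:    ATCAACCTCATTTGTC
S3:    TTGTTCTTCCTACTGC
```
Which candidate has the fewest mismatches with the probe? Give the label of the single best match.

S1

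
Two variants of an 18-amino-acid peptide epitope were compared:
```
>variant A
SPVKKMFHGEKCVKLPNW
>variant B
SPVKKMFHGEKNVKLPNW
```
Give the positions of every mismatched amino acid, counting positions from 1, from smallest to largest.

Differences at position 12 (C→N).

12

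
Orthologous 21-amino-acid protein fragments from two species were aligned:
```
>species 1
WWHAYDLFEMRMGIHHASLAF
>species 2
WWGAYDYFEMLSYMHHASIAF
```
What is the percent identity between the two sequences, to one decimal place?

66.7%

Mismatches at positions 3, 7, 11, 12, 13, 14, 19 (1-based): 7 of 21.
Identical positions: 14/21 = 66.67% → 66.7%.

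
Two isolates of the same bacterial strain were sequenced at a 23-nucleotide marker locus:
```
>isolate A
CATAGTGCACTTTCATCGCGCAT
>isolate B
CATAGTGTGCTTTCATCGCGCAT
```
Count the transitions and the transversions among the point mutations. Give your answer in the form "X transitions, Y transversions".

Mismatches (1-based):
base 8: C→T (pyrimidine→pyrimidine, transition)
base 9: A→G (purine→purine, transition)

2 transitions, 0 transversions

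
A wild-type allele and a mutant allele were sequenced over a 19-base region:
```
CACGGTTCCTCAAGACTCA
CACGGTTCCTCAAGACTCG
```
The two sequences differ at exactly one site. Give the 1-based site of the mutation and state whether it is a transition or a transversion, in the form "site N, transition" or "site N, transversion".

The sequences differ only at site 19: A→G (purine→purine), a transition.

site 19, transition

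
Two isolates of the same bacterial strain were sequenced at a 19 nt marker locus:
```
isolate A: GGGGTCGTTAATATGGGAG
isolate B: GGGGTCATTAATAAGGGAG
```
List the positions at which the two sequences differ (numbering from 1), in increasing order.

7, 14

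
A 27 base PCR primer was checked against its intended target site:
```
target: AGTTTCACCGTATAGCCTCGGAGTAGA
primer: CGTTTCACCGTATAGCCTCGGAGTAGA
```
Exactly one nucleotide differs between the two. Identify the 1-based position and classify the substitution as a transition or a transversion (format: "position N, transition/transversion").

position 1, transversion

The sequences differ only at position 1: A→C (purine→pyrimidine), a transversion.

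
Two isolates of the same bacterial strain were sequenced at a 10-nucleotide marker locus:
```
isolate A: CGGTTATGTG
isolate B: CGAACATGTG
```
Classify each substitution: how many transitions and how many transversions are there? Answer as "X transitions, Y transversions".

2 transitions, 1 transversion

Mismatches (1-based):
position 3: G→A (purine→purine, transition)
position 4: T→A (pyrimidine→purine, transversion)
position 5: T→C (pyrimidine→pyrimidine, transition)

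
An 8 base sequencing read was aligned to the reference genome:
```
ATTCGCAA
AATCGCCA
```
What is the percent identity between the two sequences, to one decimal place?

2 positions differ (2, 7), so 6 of 8 match: 6/8 = 75%.

75.0%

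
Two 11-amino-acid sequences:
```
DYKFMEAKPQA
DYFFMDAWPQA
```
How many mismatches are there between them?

3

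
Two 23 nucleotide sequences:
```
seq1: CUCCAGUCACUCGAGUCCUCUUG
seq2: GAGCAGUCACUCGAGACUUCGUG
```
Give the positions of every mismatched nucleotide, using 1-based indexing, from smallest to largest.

1, 2, 3, 16, 18, 21

Scanning 1-based: 1: C/G; 2: U/A; 3: C/G; 16: U/A; 18: C/U; 21: U/G.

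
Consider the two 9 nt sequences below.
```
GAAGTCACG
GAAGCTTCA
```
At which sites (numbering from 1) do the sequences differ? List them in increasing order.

Scanning 1-based: 5: T/C; 6: C/T; 7: A/T; 9: G/A.

5, 6, 7, 9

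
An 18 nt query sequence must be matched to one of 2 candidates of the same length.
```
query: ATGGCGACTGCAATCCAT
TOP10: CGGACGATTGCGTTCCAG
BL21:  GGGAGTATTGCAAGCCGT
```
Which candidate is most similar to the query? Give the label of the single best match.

TOP10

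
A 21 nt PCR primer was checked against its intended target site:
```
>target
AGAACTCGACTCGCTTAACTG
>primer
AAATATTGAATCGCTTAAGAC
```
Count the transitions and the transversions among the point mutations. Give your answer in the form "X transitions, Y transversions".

2 transitions, 6 transversions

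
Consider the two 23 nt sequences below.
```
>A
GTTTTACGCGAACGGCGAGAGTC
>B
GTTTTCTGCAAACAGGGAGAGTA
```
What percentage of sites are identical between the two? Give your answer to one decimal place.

73.9%

6 positions differ (6, 7, 10, 14, 16, 23), so 17 of 23 match: 17/23 = 73.91%.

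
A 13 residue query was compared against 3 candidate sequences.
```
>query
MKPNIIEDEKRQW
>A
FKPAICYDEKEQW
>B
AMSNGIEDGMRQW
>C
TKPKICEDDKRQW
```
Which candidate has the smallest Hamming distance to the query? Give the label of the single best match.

C

A differs at 5 positions; B differs at 6 positions; C differs at 4 positions. The closest is C.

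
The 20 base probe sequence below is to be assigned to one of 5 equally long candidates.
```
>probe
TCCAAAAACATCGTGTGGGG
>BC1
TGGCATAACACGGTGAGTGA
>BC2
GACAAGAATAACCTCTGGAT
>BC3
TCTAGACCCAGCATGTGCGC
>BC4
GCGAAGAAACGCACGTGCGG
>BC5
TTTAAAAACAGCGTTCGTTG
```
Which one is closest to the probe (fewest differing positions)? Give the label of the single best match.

BC1 differs at 9 positions; BC2 differs at 9 positions; BC3 differs at 8 positions; BC4 differs at 9 positions; BC5 differs at 7 positions. The closest is BC5.

BC5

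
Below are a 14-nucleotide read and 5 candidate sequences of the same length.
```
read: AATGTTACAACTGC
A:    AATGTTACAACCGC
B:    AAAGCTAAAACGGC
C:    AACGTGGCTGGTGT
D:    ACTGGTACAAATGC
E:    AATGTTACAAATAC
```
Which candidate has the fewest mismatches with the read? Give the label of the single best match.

A

A differs at 1 base; B differs at 4 bases; C differs at 7 bases; D differs at 3 bases; E differs at 2 bases. The closest is A.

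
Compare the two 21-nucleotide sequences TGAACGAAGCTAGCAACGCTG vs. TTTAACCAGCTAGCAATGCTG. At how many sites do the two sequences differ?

6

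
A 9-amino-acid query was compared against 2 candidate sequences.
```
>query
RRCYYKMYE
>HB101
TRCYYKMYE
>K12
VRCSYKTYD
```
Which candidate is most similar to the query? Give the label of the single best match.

HB101

HB101 differs at 1 residue; K12 differs at 4 residues. The closest is HB101.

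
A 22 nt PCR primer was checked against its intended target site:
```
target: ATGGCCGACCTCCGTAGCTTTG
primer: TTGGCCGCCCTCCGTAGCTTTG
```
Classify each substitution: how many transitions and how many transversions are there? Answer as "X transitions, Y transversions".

Transitions (purine↔purine or pyrimidine↔pyrimidine): none.
Transversions (purine↔pyrimidine): 1 A→T, 8 A→C.

0 transitions, 2 transversions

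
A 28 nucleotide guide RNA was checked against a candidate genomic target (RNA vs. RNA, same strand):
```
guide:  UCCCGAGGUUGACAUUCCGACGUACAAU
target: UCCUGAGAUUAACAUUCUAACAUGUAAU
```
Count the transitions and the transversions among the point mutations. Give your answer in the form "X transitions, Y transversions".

8 transitions, 0 transversions

Mismatches (1-based):
base 4: C→U (pyrimidine→pyrimidine, transition)
base 8: G→A (purine→purine, transition)
base 11: G→A (purine→purine, transition)
base 18: C→U (pyrimidine→pyrimidine, transition)
base 19: G→A (purine→purine, transition)
base 22: G→A (purine→purine, transition)
base 24: A→G (purine→purine, transition)
base 25: C→U (pyrimidine→pyrimidine, transition)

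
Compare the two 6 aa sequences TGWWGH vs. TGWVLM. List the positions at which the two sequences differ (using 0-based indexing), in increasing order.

Scanning 0-based: 3: W/V; 4: G/L; 5: H/M.

3, 4, 5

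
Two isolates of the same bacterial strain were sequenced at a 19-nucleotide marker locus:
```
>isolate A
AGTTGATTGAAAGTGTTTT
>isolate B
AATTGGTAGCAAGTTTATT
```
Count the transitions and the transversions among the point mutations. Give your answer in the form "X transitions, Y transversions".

2 transitions, 4 transversions

Mismatches (1-based):
site 2: G→A (purine→purine, transition)
site 6: A→G (purine→purine, transition)
site 8: T→A (pyrimidine→purine, transversion)
site 10: A→C (purine→pyrimidine, transversion)
site 15: G→T (purine→pyrimidine, transversion)
site 17: T→A (pyrimidine→purine, transversion)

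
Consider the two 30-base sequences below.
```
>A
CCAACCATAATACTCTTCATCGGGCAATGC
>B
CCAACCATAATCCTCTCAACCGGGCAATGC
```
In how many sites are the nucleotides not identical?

Mismatches (1-based): site 12: A→C; site 17: T→C; site 18: C→A; site 20: T→C.

4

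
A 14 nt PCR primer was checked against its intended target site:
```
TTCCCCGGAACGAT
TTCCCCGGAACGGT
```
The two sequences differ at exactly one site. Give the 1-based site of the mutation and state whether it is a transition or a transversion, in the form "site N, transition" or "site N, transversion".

site 13, transition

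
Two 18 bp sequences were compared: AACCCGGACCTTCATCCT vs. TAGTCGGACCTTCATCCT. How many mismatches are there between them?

3

Comparing position by position, 3 bases differ: 1 (A/T), 3 (C/G), 4 (C/T).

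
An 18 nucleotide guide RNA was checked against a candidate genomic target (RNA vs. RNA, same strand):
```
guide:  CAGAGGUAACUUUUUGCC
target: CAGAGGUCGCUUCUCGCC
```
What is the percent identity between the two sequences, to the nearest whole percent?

78%

Mismatches at positions 8, 9, 13, 15 (1-based): 4 of 18.
Identical positions: 14/18 = 77.78% → 78%.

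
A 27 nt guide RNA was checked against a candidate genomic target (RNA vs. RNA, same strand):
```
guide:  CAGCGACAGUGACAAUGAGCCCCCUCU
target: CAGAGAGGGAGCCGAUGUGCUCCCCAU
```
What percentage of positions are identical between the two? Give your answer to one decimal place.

Mismatches at positions 4, 7, 8, 10, 12, 14, 18, 21, 25, 26 (1-based): 10 of 27.
Identical positions: 17/27 = 62.96% → 63.0%.

63.0%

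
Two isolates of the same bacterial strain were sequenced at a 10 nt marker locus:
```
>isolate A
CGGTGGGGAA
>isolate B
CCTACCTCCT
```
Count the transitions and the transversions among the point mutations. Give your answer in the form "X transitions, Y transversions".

0 transitions, 9 transversions

Transitions (purine↔purine or pyrimidine↔pyrimidine): none.
Transversions (purine↔pyrimidine): 2 G→C, 3 G→T, 4 T→A, 5 G→C, 6 G→C, 7 G→T, 8 G→C, 9 A→C, 10 A→T.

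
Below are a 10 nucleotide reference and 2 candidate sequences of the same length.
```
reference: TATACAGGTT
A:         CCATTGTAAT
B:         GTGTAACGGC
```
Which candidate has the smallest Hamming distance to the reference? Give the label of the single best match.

A differs at 9 sites; B differs at 8 sites. The closest is B.

B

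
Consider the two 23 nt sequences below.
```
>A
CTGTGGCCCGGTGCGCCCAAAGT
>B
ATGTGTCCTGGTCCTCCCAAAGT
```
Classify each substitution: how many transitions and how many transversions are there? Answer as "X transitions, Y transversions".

Mismatches (1-based):
position 1: C→A (pyrimidine→purine, transversion)
position 6: G→T (purine→pyrimidine, transversion)
position 9: C→T (pyrimidine→pyrimidine, transition)
position 13: G→C (purine→pyrimidine, transversion)
position 15: G→T (purine→pyrimidine, transversion)

1 transition, 4 transversions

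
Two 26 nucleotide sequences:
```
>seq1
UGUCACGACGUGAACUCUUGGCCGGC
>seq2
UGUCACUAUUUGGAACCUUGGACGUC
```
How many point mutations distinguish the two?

8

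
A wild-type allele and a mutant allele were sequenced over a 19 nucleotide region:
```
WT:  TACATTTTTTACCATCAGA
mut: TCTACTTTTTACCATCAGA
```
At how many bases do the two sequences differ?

Mismatches (1-based): base 2: A→C; base 3: C→T; base 5: T→C.

3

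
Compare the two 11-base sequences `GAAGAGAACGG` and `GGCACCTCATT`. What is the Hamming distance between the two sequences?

10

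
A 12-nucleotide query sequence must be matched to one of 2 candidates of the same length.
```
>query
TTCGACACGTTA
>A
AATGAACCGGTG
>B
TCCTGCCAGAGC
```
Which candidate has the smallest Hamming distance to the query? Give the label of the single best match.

A differs at 7 bases; B differs at 8 bases. The closest is A.

A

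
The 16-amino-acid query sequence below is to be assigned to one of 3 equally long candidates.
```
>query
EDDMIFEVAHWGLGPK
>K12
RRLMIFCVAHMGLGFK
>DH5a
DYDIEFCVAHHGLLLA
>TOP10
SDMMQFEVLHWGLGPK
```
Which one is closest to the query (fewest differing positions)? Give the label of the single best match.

TOP10

K12 differs at 6 positions; DH5a differs at 9 positions; TOP10 differs at 4 positions. The closest is TOP10.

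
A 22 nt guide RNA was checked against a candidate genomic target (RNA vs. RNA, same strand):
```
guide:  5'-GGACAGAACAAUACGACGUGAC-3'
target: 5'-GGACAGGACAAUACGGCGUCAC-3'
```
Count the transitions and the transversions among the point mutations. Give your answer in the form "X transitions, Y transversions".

2 transitions, 1 transversion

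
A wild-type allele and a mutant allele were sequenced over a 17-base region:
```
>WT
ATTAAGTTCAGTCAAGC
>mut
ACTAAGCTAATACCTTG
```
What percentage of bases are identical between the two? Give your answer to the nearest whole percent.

47%

Mismatches at positions 2, 7, 9, 11, 12, 14, 15, 16, 17 (1-based): 9 of 17.
Identical positions: 8/17 = 47.06% → 47%.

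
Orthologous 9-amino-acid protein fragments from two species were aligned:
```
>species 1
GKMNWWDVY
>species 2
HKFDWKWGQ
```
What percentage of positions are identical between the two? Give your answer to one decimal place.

7 positions differ (1, 3, 4, 6, 7, 8, 9), so 2 of 9 match: 2/9 = 22.22%.

22.2%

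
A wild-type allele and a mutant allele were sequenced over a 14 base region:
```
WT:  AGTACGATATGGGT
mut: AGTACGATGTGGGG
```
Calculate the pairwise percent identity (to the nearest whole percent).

2 positions differ (9, 14), so 12 of 14 match: 12/14 = 85.71%.

86%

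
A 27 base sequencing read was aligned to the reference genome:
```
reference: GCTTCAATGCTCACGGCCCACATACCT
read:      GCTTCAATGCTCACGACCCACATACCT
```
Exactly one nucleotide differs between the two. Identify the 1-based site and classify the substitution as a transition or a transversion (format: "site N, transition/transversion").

site 16, transition

The sequences differ only at site 16: G→A (purine→purine), a transition.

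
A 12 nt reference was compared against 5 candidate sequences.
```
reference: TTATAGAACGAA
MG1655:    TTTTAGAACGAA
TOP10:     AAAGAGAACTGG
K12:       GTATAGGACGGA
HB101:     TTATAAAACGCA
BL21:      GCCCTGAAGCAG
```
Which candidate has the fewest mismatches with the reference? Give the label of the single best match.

MG1655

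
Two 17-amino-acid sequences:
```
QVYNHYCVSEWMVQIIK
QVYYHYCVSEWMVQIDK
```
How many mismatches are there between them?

Comparing position by position, 2 positions differ: 4 (N/Y), 16 (I/D).

2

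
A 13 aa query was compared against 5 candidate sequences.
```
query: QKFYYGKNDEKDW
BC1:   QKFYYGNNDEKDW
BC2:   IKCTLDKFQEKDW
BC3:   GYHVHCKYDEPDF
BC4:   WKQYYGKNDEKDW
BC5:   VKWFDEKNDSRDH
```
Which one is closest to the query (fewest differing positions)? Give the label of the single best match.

Hamming distances to query — BC1: 1; BC2: 7; BC3: 9; BC4: 2; BC5: 8.
Smallest is BC1 with 1 mismatch.

BC1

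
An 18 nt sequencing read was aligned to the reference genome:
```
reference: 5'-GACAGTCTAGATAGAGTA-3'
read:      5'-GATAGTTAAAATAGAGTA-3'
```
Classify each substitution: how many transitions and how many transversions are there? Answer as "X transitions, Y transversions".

Transitions (purine↔purine or pyrimidine↔pyrimidine): 3 C→T, 7 C→T, 10 G→A.
Transversions (purine↔pyrimidine): 8 T→A.

3 transitions, 1 transversion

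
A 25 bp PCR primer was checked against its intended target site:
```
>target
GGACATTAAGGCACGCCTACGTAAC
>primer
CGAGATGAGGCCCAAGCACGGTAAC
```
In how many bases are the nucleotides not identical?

Comparing position by position, 12 bases differ: 1 (G/C), 4 (C/G), 7 (T/G), 9 (A/G), 11 (G/C), 13 (A/C), 14 (C/A), 15 (G/A), 16 (C/G), 18 (T/A), 19 (A/C), 20 (C/G).

12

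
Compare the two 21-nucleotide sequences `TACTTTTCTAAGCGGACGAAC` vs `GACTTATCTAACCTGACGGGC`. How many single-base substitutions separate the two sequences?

6

Mismatches (1-based): position 1: T→G; position 6: T→A; position 12: G→C; position 14: G→T; position 19: A→G; position 20: A→G.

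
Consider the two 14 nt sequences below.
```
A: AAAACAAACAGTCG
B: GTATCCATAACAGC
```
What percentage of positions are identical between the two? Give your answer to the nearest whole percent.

29%

10 positions differ (1, 2, 4, 6, 8, 9, 11, 12, 13, 14), so 4 of 14 match: 4/14 = 28.57%.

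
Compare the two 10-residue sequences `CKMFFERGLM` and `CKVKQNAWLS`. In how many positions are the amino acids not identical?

7

The sequences differ at positions 3, 4, 5, 6, 7, 8, 10 (1-based) — 7 in total.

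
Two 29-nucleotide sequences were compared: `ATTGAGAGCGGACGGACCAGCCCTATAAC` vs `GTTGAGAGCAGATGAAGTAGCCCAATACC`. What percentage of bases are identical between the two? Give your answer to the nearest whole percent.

72%

Mismatches at positions 1, 10, 13, 15, 17, 18, 24, 28 (1-based): 8 of 29.
Identical positions: 21/29 = 72.41% → 72%.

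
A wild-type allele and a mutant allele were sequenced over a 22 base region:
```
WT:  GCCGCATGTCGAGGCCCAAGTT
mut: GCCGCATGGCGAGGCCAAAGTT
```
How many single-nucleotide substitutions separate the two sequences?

Mismatches (1-based): site 9: T→G; site 17: C→A.

2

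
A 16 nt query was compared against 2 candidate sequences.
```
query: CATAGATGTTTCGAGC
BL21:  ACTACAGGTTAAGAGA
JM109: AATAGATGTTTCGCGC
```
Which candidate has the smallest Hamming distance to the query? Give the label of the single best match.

BL21 differs at 7 bases; JM109 differs at 2 bases. The closest is JM109.

JM109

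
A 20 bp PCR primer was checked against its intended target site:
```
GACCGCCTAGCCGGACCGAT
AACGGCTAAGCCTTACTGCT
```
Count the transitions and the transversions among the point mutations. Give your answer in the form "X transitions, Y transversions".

Transitions (purine↔purine or pyrimidine↔pyrimidine): 1 G→A, 7 C→T, 17 C→T.
Transversions (purine↔pyrimidine): 4 C→G, 8 T→A, 13 G→T, 14 G→T, 19 A→C.

3 transitions, 5 transversions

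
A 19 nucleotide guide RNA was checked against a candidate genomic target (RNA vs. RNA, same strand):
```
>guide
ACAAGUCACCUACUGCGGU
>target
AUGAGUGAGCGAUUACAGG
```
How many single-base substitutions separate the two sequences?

Comparing position by position, 9 positions differ: 2 (C/U), 3 (A/G), 7 (C/G), 9 (C/G), 11 (U/G), 13 (C/U), 15 (G/A), 17 (G/A), 19 (U/G).

9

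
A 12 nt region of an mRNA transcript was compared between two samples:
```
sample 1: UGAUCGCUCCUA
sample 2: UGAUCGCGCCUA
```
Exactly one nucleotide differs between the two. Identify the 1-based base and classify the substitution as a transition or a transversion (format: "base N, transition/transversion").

The sequences differ only at base 8: U→G (pyrimidine→purine), a transversion.

base 8, transversion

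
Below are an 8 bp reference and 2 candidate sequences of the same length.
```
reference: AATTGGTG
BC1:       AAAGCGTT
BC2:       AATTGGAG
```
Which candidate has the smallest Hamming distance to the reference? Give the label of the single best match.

BC1 differs at 4 sites; BC2 differs at 1 site. The closest is BC2.

BC2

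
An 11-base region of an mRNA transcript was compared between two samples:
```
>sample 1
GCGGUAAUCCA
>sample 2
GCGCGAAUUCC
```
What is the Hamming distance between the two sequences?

Mismatches (1-based): site 4: G→C; site 5: U→G; site 9: C→U; site 11: A→C.

4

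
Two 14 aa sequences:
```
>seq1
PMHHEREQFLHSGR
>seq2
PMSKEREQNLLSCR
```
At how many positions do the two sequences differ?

5

The sequences differ at positions 3, 4, 9, 11, 13 (1-based) — 5 in total.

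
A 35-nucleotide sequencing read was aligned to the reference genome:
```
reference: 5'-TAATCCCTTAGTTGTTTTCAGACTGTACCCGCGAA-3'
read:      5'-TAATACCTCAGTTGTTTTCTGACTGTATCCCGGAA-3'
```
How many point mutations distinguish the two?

6

The sequences differ at bases 5, 9, 20, 28, 31, 32 (1-based) — 6 in total.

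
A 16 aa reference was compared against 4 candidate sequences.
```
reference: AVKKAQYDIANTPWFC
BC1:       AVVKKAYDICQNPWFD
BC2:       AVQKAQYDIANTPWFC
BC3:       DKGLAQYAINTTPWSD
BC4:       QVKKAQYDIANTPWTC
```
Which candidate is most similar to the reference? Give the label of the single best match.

BC1 differs at 7 positions; BC2 differs at 1 position; BC3 differs at 9 positions; BC4 differs at 2 positions. The closest is BC2.

BC2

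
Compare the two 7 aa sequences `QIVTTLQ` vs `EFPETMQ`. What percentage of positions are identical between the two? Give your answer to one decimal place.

Mismatches at positions 1, 2, 3, 4, 6 (1-based): 5 of 7.
Identical positions: 2/7 = 28.57% → 28.6%.

28.6%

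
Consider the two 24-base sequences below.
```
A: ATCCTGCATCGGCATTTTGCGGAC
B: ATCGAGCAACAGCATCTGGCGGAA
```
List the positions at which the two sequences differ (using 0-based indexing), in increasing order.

Scanning 0-based: 3: C/G; 4: T/A; 8: T/A; 10: G/A; 15: T/C; 17: T/G; 23: C/A.

3, 4, 8, 10, 15, 17, 23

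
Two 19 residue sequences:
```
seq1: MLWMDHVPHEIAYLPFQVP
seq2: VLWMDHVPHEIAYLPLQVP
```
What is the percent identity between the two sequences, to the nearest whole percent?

89%

2 positions differ (1, 16), so 17 of 19 match: 17/19 = 89.47%.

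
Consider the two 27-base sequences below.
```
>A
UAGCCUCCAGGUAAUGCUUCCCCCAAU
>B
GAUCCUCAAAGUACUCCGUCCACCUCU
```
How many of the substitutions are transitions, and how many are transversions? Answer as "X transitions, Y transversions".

1 transition, 9 transversions

Transitions (purine↔purine or pyrimidine↔pyrimidine): 10 G→A.
Transversions (purine↔pyrimidine): 1 U→G, 3 G→U, 8 C→A, 14 A→C, 16 G→C, 18 U→G, 22 C→A, 25 A→U, 26 A→C.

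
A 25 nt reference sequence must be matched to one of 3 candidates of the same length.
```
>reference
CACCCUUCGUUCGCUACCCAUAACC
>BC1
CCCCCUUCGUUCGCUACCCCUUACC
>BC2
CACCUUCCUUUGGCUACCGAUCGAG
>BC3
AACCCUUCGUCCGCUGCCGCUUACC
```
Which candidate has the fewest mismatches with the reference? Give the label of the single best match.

BC1

BC1 differs at 3 positions; BC2 differs at 9 positions; BC3 differs at 6 positions. The closest is BC1.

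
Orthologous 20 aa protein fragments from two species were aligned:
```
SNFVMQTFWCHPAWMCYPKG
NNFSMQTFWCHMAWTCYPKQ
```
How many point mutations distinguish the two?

5

Mismatches (1-based): position 1: S→N; position 4: V→S; position 12: P→M; position 15: M→T; position 20: G→Q.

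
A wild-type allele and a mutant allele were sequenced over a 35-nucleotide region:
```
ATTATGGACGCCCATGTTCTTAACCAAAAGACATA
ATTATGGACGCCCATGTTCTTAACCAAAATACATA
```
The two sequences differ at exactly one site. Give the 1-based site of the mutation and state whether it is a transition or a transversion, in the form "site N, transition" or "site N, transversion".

site 30, transversion

The sequences differ only at site 30: G→T (purine→pyrimidine), a transversion.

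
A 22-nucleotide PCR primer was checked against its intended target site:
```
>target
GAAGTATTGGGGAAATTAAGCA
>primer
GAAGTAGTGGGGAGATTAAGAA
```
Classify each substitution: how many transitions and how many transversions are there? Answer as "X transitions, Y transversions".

1 transition, 2 transversions

Transitions (purine↔purine or pyrimidine↔pyrimidine): 14 A→G.
Transversions (purine↔pyrimidine): 7 T→G, 21 C→A.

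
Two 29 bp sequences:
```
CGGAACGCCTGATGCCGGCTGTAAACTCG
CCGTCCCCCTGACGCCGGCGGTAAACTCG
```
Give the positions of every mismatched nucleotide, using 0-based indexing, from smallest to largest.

Scanning 0-based: 1: G/C; 3: A/T; 4: A/C; 6: G/C; 12: T/C; 19: T/G.

1, 3, 4, 6, 12, 19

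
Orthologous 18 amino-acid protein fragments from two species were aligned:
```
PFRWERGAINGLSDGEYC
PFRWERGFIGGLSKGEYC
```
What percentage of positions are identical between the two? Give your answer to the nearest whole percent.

Mismatches at positions 8, 10, 14 (1-based): 3 of 18.
Identical positions: 15/18 = 83.33% → 83%.

83%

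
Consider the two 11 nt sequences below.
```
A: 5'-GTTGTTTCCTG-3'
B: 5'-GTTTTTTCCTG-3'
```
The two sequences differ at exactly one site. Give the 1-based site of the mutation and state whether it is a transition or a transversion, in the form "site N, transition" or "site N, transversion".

site 4, transversion

The sequences differ only at site 4: G→T (purine→pyrimidine), a transversion.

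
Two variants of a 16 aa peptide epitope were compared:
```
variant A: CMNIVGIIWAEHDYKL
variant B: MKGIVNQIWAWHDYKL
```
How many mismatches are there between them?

Mismatches (1-based): position 1: C→M; position 2: M→K; position 3: N→G; position 6: G→N; position 7: I→Q; position 11: E→W.

6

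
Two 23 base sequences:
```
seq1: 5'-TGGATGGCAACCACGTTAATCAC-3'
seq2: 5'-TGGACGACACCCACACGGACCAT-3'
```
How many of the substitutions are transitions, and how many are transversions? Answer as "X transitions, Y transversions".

7 transitions, 2 transversions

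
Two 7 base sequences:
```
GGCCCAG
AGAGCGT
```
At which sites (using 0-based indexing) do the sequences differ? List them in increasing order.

Scanning 0-based: 0: G/A; 2: C/A; 3: C/G; 5: A/G; 6: G/T.

0, 2, 3, 5, 6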